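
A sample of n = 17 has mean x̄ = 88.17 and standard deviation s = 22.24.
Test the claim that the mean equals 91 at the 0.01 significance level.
One-sample t-test:
H₀: μ = 91
H₁: μ ≠ 91
df = n - 1 = 16
t = (x̄ - μ₀) / (s/√n) = (88.17 - 91) / (22.24/√17) = -0.525
p-value = 0.6070

Since p-value > α = 0.01, we fail to reject H₀.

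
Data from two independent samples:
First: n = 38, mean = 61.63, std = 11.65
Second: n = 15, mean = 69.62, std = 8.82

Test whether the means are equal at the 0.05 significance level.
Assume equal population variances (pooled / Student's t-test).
Student's two-sample t-test (equal variances):
H₀: μ₁ = μ₂
H₁: μ₁ ≠ μ₂
df = n₁ + n₂ - 2 = 51
Pooled variance s_p² = [(n₁-1)s₁² + (n₂-1)s₂²] / (n₁ + n₂ - 2) = [(37)(11.65²) + (14)(8.82²)] / 51 = 119.8201
SE = √(s_p²(1/n₁ + 1/n₂)) = √(119.8201 × (1/38 + 1/15)) = 3.3378
t = (x̄₁ - x̄₂) / SE = (61.63 - 69.62) / 3.3378 = -7.99 / 3.3378 = -2.394
p-value = 0.0204

Since p-value < α = 0.05, we reject H₀.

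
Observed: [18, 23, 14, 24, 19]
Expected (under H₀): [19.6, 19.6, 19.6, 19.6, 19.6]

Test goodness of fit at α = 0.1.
Chi-square goodness of fit test:
H₀: observed counts match expected distribution
H₁: observed counts differ from expected distribution
df = k - 1 = 4
χ² = Σ(O - E)²/E
   = (18 - 19.6)²/19.6 + (23 - 19.6)²/19.6 + (14 - 19.6)²/19.6 + (24 - 19.6)²/19.6 + (19 - 19.6)²/19.6
   = 0.131 + 0.590 + 1.600 + 0.988 + 0.018
   = 3.33
p-value = 0.5047

Since p-value > α = 0.1, we fail to reject H₀.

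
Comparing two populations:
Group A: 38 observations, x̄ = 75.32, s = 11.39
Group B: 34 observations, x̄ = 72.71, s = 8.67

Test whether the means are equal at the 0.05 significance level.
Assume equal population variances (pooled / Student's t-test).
Student's two-sample t-test (equal variances):
H₀: μ₁ = μ₂
H₁: μ₁ ≠ μ₂
df = n₁ + n₂ - 2 = 70
Pooled variance s_p² = [(n₁-1)s₁² + (n₂-1)s₂²] / (n₁ + n₂ - 2) = [(37)(11.39²) + (33)(8.67²)] / 70 = 104.0094
SE = √(s_p²(1/n₁ + 1/n₂)) = √(104.0094 × (1/38 + 1/34)) = 2.4075
t = (x̄₁ - x̄₂) / SE = (75.32 - 72.71) / 2.4075 = 2.61 / 2.4075 = 1.084
p-value = 0.2820

Since p-value > α = 0.05, we fail to reject H₀.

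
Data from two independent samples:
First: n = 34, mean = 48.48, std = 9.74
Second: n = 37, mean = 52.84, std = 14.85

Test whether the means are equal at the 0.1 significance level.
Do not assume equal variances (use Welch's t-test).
Welch's two-sample t-test:
H₀: μ₁ = μ₂
H₁: μ₁ ≠ μ₂
s₁²/n₁ = 9.74²/34 = 2.7902,  s₂²/n₂ = 14.85²/37 = 5.9601
SE = √(s₁²/n₁ + s₂²/n₂) = √(2.7902 + 5.9601) = 2.9581
df (Welch-Satterthwaite) = (s₁²/n₁ + s₂²/n₂)² / [(s₁²/n₁)²/(n₁-1) + (s₂²/n₂)²/(n₂-1)] ≈ 62.62
t = (x̄₁ - x̄₂) / SE = (48.48 - 52.84) / 2.9581 = -4.36 / 2.9581 = -1.474
p-value = 0.1455

Since p-value > α = 0.1, we fail to reject H₀.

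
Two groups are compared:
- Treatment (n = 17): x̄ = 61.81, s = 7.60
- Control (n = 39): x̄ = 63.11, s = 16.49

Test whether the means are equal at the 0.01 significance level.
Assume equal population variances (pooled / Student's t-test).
Student's two-sample t-test (equal variances):
H₀: μ₁ = μ₂
H₁: μ₁ ≠ μ₂
df = n₁ + n₂ - 2 = 54
Pooled variance s_p² = [(n₁-1)s₁² + (n₂-1)s₂²] / (n₁ + n₂ - 2) = [(16)(7.60²) + (38)(16.49²)] / 54 = 208.4653
SE = √(s_p²(1/n₁ + 1/n₂)) = √(208.4653 × (1/17 + 1/39)) = 4.1962
t = (x̄₁ - x̄₂) / SE = (61.81 - 63.11) / 4.1962 = -1.30 / 4.1962 = -0.310
p-value = 0.7579

Since p-value > α = 0.01, we fail to reject H₀.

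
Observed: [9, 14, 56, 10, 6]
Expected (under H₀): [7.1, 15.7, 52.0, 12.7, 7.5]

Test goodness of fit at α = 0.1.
Chi-square goodness of fit test:
H₀: observed counts match expected distribution
H₁: observed counts differ from expected distribution
df = k - 1 = 4
χ² = Σ(O - E)²/E
   = (9 - 7.1)²/7.1 + (14 - 15.7)²/15.7 + (56 - 52.0)²/52.0 + (10 - 12.7)²/12.7 + (6 - 7.5)²/7.5
   = 0.508 + 0.184 + 0.308 + 0.574 + 0.300
   = 1.87
p-value = 0.7589

Since p-value > α = 0.1, we fail to reject H₀.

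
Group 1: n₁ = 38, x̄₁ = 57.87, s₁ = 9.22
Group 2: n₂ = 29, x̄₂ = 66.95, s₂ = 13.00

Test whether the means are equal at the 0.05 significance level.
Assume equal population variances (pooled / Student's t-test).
Student's two-sample t-test (equal variances):
H₀: μ₁ = μ₂
H₁: μ₁ ≠ μ₂
df = n₁ + n₂ - 2 = 65
Pooled variance s_p² = [(n₁-1)s₁² + (n₂-1)s₂²] / (n₁ + n₂ - 2) = [(37)(9.22²) + (28)(13.00²)] / 65 = 121.1894
SE = √(s_p²(1/n₁ + 1/n₂)) = √(121.1894 × (1/38 + 1/29)) = 2.7144
t = (x̄₁ - x̄₂) / SE = (57.87 - 66.95) / 2.7144 = -9.08 / 2.7144 = -3.345
p-value = 0.0014

Since p-value < α = 0.05, we reject H₀.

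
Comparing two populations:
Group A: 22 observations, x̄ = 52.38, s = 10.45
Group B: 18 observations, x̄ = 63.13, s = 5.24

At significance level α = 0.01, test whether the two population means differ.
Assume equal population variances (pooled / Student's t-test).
Student's two-sample t-test (equal variances):
H₀: μ₁ = μ₂
H₁: μ₁ ≠ μ₂
df = n₁ + n₂ - 2 = 38
Pooled variance s_p² = [(n₁-1)s₁² + (n₂-1)s₂²] / (n₁ + n₂ - 2) = [(21)(10.45²) + (17)(5.24²)] / 38 = 72.6324
SE = √(s_p²(1/n₁ + 1/n₂)) = √(72.6324 × (1/22 + 1/18)) = 2.7086
t = (x̄₁ - x̄₂) / SE = (52.38 - 63.13) / 2.7086 = -10.75 / 2.7086 = -3.969
p-value = 0.0003

Since p-value < α = 0.01, we reject H₀.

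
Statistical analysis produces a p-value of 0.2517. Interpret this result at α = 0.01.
Since p = 0.2517 > α = 0.01, fail to reject H₀.
There is insufficient evidence to reject the null hypothesis; the result is not statistically significant at the 0.01 level.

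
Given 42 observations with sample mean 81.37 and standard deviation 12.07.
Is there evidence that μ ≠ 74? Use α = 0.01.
One-sample t-test:
H₀: μ = 74
H₁: μ ≠ 74
df = n - 1 = 41
t = (x̄ - μ₀) / (s/√n) = (81.37 - 74) / (12.07/√42) = 3.957
p-value = 0.0003

Since p-value < α = 0.01, we reject H₀.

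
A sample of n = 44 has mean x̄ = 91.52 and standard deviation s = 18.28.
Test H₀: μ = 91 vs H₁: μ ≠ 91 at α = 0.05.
One-sample t-test:
H₀: μ = 91
H₁: μ ≠ 91
df = n - 1 = 43
t = (x̄ - μ₀) / (s/√n) = (91.52 - 91) / (18.28/√44) = 0.189
p-value = 0.8512

Since p-value > α = 0.05, we fail to reject H₀.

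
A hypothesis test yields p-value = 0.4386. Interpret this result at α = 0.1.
Since p = 0.4386 > α = 0.1, fail to reject H₀.
There is insufficient evidence to reject the null hypothesis; the result is not statistically significant at the 0.1 level.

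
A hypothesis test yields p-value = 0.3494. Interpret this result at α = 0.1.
Since p = 0.3494 > α = 0.1, fail to reject H₀.
There is insufficient evidence to reject the null hypothesis; the result is not statistically significant at the 0.1 level.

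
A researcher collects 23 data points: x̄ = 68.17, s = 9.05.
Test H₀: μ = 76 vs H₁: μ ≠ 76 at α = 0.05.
One-sample t-test:
H₀: μ = 76
H₁: μ ≠ 76
df = n - 1 = 22
t = (x̄ - μ₀) / (s/√n) = (68.17 - 76) / (9.05/√23) = -4.149
p-value = 0.0004

Since p-value < α = 0.05, we reject H₀.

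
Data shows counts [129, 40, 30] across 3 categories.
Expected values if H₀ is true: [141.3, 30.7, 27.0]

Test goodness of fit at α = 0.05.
Chi-square goodness of fit test:
H₀: observed counts match expected distribution
H₁: observed counts differ from expected distribution
df = k - 1 = 2
χ² = Σ(O - E)²/E
   = (129 - 141.3)²/141.3 + (40 - 30.7)²/30.7 + (30 - 27.0)²/27.0
   = 1.071 + 2.817 + 0.333
   = 4.22
p-value = 0.1212

Since p-value > α = 0.05, we fail to reject H₀.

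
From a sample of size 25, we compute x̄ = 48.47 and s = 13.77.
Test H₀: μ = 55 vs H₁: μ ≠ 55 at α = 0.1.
One-sample t-test:
H₀: μ = 55
H₁: μ ≠ 55
df = n - 1 = 24
t = (x̄ - μ₀) / (s/√n) = (48.47 - 55) / (13.77/√25) = -2.371
p-value = 0.0261

Since p-value < α = 0.1, we reject H₀.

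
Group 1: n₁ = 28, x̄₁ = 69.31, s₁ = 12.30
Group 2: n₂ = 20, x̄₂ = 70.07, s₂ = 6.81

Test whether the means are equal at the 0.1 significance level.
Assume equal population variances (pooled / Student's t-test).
Student's two-sample t-test (equal variances):
H₀: μ₁ = μ₂
H₁: μ₁ ≠ μ₂
df = n₁ + n₂ - 2 = 46
Pooled variance s_p² = [(n₁-1)s₁² + (n₂-1)s₂²] / (n₁ + n₂ - 2) = [(27)(12.30²) + (19)(6.81²)] / 46 = 107.9560
SE = √(s_p²(1/n₁ + 1/n₂)) = √(107.9560 × (1/28 + 1/20)) = 3.0419
t = (x̄₁ - x̄₂) / SE = (69.31 - 70.07) / 3.0419 = -0.76 / 3.0419 = -0.250
p-value = 0.8038

Since p-value > α = 0.1, we fail to reject H₀.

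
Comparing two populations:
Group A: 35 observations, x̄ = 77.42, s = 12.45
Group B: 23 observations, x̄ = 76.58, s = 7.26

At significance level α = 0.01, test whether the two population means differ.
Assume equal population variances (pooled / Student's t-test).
Student's two-sample t-test (equal variances):
H₀: μ₁ = μ₂
H₁: μ₁ ≠ μ₂
df = n₁ + n₂ - 2 = 56
Pooled variance s_p² = [(n₁-1)s₁² + (n₂-1)s₂²] / (n₁ + n₂ - 2) = [(34)(12.45²) + (22)(7.26²)] / 56 = 114.8152
SE = √(s_p²(1/n₁ + 1/n₂)) = √(114.8152 × (1/35 + 1/23)) = 2.8762
t = (x̄₁ - x̄₂) / SE = (77.42 - 76.58) / 2.8762 = 0.84 / 2.8762 = 0.292
p-value = 0.7713

Since p-value > α = 0.01, we fail to reject H₀.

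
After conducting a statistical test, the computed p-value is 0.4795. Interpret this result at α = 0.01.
Since p = 0.4795 > α = 0.01, fail to reject H₀.
There is insufficient evidence to reject the null hypothesis; the result is not statistically significant at the 0.01 level.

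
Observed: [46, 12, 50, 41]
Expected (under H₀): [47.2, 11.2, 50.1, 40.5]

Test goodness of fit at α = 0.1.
Chi-square goodness of fit test:
H₀: observed counts match expected distribution
H₁: observed counts differ from expected distribution
df = k - 1 = 3
χ² = Σ(O - E)²/E
   = (46 - 47.2)²/47.2 + (12 - 11.2)²/11.2 + (50 - 50.1)²/50.1 + (41 - 40.5)²/40.5
   = 0.031 + 0.057 + 0.000 + 0.006
   = 0.09
p-value = 0.9925

Since p-value > α = 0.1, we fail to reject H₀.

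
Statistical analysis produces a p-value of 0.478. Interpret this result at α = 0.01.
Since p = 0.478 > α = 0.01, fail to reject H₀.
There is insufficient evidence to reject the null hypothesis; the result is not statistically significant at the 0.01 level.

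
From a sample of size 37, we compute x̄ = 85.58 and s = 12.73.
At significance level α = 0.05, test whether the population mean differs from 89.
One-sample t-test:
H₀: μ = 89
H₁: μ ≠ 89
df = n - 1 = 36
t = (x̄ - μ₀) / (s/√n) = (85.58 - 89) / (12.73/√37) = -1.634
p-value = 0.1109

Since p-value > α = 0.05, we fail to reject H₀.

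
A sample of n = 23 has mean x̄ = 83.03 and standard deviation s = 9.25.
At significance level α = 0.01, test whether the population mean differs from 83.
One-sample t-test:
H₀: μ = 83
H₁: μ ≠ 83
df = n - 1 = 22
t = (x̄ - μ₀) / (s/√n) = (83.03 - 83) / (9.25/√23) = 0.016
p-value = 0.9877

Since p-value > α = 0.01, we fail to reject H₀.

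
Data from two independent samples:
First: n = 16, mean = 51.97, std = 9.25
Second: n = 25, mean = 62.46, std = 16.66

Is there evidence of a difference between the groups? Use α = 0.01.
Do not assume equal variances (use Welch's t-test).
Welch's two-sample t-test:
H₀: μ₁ = μ₂
H₁: μ₁ ≠ μ₂
s₁²/n₁ = 9.25²/16 = 5.3477,  s₂²/n₂ = 16.66²/25 = 11.1022
SE = √(s₁²/n₁ + s₂²/n₂) = √(5.3477 + 11.1022) = 4.0558
df (Welch-Satterthwaite) = (s₁²/n₁ + s₂²/n₂)² / [(s₁²/n₁)²/(n₁-1) + (s₂²/n₂)²/(n₂-1)] ≈ 38.42
t = (x̄₁ - x̄₂) / SE = (51.97 - 62.46) / 4.0558 = -10.49 / 4.0558 = -2.586
p-value = 0.0136

Since p-value > α = 0.01, we fail to reject H₀.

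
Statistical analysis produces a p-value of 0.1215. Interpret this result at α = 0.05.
Since p = 0.1215 > α = 0.05, fail to reject H₀.
There is insufficient evidence to reject the null hypothesis; the result is not statistically significant at the 0.05 level.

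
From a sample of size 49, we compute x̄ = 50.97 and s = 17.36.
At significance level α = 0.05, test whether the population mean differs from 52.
One-sample t-test:
H₀: μ = 52
H₁: μ ≠ 52
df = n - 1 = 48
t = (x̄ - μ₀) / (s/√n) = (50.97 - 52) / (17.36/√49) = -0.415
p-value = 0.6798

Since p-value > α = 0.05, we fail to reject H₀.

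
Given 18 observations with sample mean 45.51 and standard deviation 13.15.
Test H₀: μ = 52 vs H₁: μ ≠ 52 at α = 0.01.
One-sample t-test:
H₀: μ = 52
H₁: μ ≠ 52
df = n - 1 = 17
t = (x̄ - μ₀) / (s/√n) = (45.51 - 52) / (13.15/√18) = -2.094
p-value = 0.0516

Since p-value > α = 0.01, we fail to reject H₀.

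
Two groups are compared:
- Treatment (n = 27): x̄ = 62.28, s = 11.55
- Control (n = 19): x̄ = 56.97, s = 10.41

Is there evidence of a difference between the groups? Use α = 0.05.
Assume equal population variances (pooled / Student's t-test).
Student's two-sample t-test (equal variances):
H₀: μ₁ = μ₂
H₁: μ₁ ≠ μ₂
df = n₁ + n₂ - 2 = 44
Pooled variance s_p² = [(n₁-1)s₁² + (n₂-1)s₂²] / (n₁ + n₂ - 2) = [(26)(11.55²) + (18)(10.41²)] / 44 = 123.1612
SE = √(s_p²(1/n₁ + 1/n₂)) = √(123.1612 × (1/27 + 1/19)) = 3.3232
t = (x̄₁ - x̄₂) / SE = (62.28 - 56.97) / 3.3232 = 5.31 / 3.3232 = 1.598
p-value = 0.1172

Since p-value > α = 0.05, we fail to reject H₀.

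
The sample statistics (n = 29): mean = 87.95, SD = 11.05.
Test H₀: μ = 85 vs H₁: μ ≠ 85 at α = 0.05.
One-sample t-test:
H₀: μ = 85
H₁: μ ≠ 85
df = n - 1 = 28
t = (x̄ - μ₀) / (s/√n) = (87.95 - 85) / (11.05/√29) = 1.438
p-value = 0.1616

Since p-value > α = 0.05, we fail to reject H₀.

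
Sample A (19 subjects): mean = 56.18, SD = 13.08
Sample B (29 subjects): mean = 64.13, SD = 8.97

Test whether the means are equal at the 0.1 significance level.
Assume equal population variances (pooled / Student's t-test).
Student's two-sample t-test (equal variances):
H₀: μ₁ = μ₂
H₁: μ₁ ≠ μ₂
df = n₁ + n₂ - 2 = 46
Pooled variance s_p² = [(n₁-1)s₁² + (n₂-1)s₂²] / (n₁ + n₂ - 2) = [(18)(13.08²) + (28)(8.97²)] / 46 = 115.9231
SE = √(s_p²(1/n₁ + 1/n₂)) = √(115.9231 × (1/19 + 1/29)) = 3.1778
t = (x̄₁ - x̄₂) / SE = (56.18 - 64.13) / 3.1778 = -7.95 / 3.1778 = -2.502
p-value = 0.0160

Since p-value < α = 0.1, we reject H₀.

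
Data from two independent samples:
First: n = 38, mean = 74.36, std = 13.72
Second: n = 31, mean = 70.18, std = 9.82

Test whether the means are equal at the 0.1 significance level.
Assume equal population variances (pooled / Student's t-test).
Student's two-sample t-test (equal variances):
H₀: μ₁ = μ₂
H₁: μ₁ ≠ μ₂
df = n₁ + n₂ - 2 = 67
Pooled variance s_p² = [(n₁-1)s₁² + (n₂-1)s₂²] / (n₁ + n₂ - 2) = [(37)(13.72²) + (30)(9.82²)] / 67 = 147.1312
SE = √(s_p²(1/n₁ + 1/n₂)) = √(147.1312 × (1/38 + 1/31)) = 2.9357
t = (x̄₁ - x̄₂) / SE = (74.36 - 70.18) / 2.9357 = 4.18 / 2.9357 = 1.424
p-value = 0.1591

Since p-value > α = 0.1, we fail to reject H₀.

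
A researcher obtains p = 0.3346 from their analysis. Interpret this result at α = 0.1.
Since p = 0.3346 > α = 0.1, fail to reject H₀.
There is insufficient evidence to reject the null hypothesis; the result is not statistically significant at the 0.1 level.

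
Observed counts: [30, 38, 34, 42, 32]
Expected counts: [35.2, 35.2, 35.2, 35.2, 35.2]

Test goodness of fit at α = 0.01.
Chi-square goodness of fit test:
H₀: observed counts match expected distribution
H₁: observed counts differ from expected distribution
df = k - 1 = 4
χ² = Σ(O - E)²/E
   = (30 - 35.2)²/35.2 + (38 - 35.2)²/35.2 + (34 - 35.2)²/35.2 + (42 - 35.2)²/35.2 + (32 - 35.2)²/35.2
   = 0.768 + 0.223 + 0.041 + 1.314 + 0.291
   = 2.64
p-value = 0.6204

Since p-value > α = 0.01, we fail to reject H₀.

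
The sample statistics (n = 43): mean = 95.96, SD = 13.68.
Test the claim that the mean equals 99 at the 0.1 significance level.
One-sample t-test:
H₀: μ = 99
H₁: μ ≠ 99
df = n - 1 = 42
t = (x̄ - μ₀) / (s/√n) = (95.96 - 99) / (13.68/√43) = -1.457
p-value = 0.1525

Since p-value > α = 0.1, we fail to reject H₀.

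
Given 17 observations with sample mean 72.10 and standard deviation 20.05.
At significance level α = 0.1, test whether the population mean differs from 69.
One-sample t-test:
H₀: μ = 69
H₁: μ ≠ 69
df = n - 1 = 16
t = (x̄ - μ₀) / (s/√n) = (72.10 - 69) / (20.05/√17) = 0.637
p-value = 0.5328

Since p-value > α = 0.1, we fail to reject H₀.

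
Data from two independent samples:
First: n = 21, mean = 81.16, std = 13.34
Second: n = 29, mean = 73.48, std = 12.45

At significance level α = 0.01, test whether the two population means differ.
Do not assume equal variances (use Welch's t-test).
Welch's two-sample t-test:
H₀: μ₁ = μ₂
H₁: μ₁ ≠ μ₂
s₁²/n₁ = 13.34²/21 = 8.4741,  s₂²/n₂ = 12.45²/29 = 5.3449
SE = √(s₁²/n₁ + s₂²/n₂) = √(8.4741 + 5.3449) = 3.7174
df (Welch-Satterthwaite) = (s₁²/n₁ + s₂²/n₂)² / [(s₁²/n₁)²/(n₁-1) + (s₂²/n₂)²/(n₂-1)] ≈ 41.42
t = (x̄₁ - x̄₂) / SE = (81.16 - 73.48) / 3.7174 = 7.68 / 3.7174 = 2.066
p-value = 0.0451

Since p-value > α = 0.01, we fail to reject H₀.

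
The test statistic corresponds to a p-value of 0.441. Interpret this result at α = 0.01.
Since p = 0.441 > α = 0.01, fail to reject H₀.
There is insufficient evidence to reject the null hypothesis; the result is not statistically significant at the 0.01 level.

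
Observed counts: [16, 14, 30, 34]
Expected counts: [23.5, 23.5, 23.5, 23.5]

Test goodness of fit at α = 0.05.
Chi-square goodness of fit test:
H₀: observed counts match expected distribution
H₁: observed counts differ from expected distribution
df = k - 1 = 3
χ² = Σ(O - E)²/E
   = (16 - 23.5)²/23.5 + (14 - 23.5)²/23.5 + (30 - 23.5)²/23.5 + (34 - 23.5)²/23.5
   = 2.394 + 3.840 + 1.798 + 4.691
   = 12.72
p-value = 0.0053

Since p-value < α = 0.05, we reject H₀.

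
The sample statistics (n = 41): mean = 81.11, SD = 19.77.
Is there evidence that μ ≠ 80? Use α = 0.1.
One-sample t-test:
H₀: μ = 80
H₁: μ ≠ 80
df = n - 1 = 40
t = (x̄ - μ₀) / (s/√n) = (81.11 - 80) / (19.77/√41) = 0.360
p-value = 0.7211

Since p-value > α = 0.1, we fail to reject H₀.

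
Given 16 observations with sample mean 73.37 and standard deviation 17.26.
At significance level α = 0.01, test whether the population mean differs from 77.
One-sample t-test:
H₀: μ = 77
H₁: μ ≠ 77
df = n - 1 = 15
t = (x̄ - μ₀) / (s/√n) = (73.37 - 77) / (17.26/√16) = -0.841
p-value = 0.4134

Since p-value > α = 0.01, we fail to reject H₀.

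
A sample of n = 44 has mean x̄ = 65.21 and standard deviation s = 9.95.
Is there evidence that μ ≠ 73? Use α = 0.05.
One-sample t-test:
H₀: μ = 73
H₁: μ ≠ 73
df = n - 1 = 43
t = (x̄ - μ₀) / (s/√n) = (65.21 - 73) / (9.95/√44) = -5.193
p-value < 0.0001

Since p-value < α = 0.05, we reject H₀.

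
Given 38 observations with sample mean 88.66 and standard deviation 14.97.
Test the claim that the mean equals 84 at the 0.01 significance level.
One-sample t-test:
H₀: μ = 84
H₁: μ ≠ 84
df = n - 1 = 37
t = (x̄ - μ₀) / (s/√n) = (88.66 - 84) / (14.97/√38) = 1.919
p-value = 0.0627

Since p-value > α = 0.01, we fail to reject H₀.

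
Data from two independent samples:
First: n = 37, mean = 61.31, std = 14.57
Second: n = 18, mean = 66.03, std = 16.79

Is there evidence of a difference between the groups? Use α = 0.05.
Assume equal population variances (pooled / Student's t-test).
Student's two-sample t-test (equal variances):
H₀: μ₁ = μ₂
H₁: μ₁ ≠ μ₂
df = n₁ + n₂ - 2 = 53
Pooled variance s_p² = [(n₁-1)s₁² + (n₂-1)s₂²] / (n₁ + n₂ - 2) = [(36)(14.57²) + (17)(16.79²)] / 53 = 234.6156
SE = √(s_p²(1/n₁ + 1/n₂)) = √(234.6156 × (1/37 + 1/18)) = 4.4017
t = (x̄₁ - x̄₂) / SE = (61.31 - 66.03) / 4.4017 = -4.72 / 4.4017 = -1.072
p-value = 0.2884

Since p-value > α = 0.05, we fail to reject H₀.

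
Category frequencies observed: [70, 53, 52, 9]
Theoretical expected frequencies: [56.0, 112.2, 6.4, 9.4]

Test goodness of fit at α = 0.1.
Chi-square goodness of fit test:
H₀: observed counts match expected distribution
H₁: observed counts differ from expected distribution
df = k - 1 = 3
χ² = Σ(O - E)²/E
   = (70 - 56.0)²/56.0 + (53 - 112.2)²/112.2 + (52 - 6.4)²/6.4 + (9 - 9.4)²/9.4
   = 3.500 + 31.236 + 324.900 + 0.017
   = 359.65
p-value < 0.0001

Since p-value < α = 0.1, we reject H₀.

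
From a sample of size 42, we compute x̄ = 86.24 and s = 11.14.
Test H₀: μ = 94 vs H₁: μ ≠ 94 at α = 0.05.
One-sample t-test:
H₀: μ = 94
H₁: μ ≠ 94
df = n - 1 = 41
t = (x̄ - μ₀) / (s/√n) = (86.24 - 94) / (11.14/√42) = -4.514
p-value = 0.0001

Since p-value < α = 0.05, we reject H₀.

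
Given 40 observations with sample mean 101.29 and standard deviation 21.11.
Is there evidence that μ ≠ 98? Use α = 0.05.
One-sample t-test:
H₀: μ = 98
H₁: μ ≠ 98
df = n - 1 = 39
t = (x̄ - μ₀) / (s/√n) = (101.29 - 98) / (21.11/√40) = 0.986
p-value = 0.3304

Since p-value > α = 0.05, we fail to reject H₀.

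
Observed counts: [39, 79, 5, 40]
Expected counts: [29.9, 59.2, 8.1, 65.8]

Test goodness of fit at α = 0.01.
Chi-square goodness of fit test:
H₀: observed counts match expected distribution
H₁: observed counts differ from expected distribution
df = k - 1 = 3
χ² = Σ(O - E)²/E
   = (39 - 29.9)²/29.9 + (79 - 59.2)²/59.2 + (5 - 8.1)²/8.1 + (40 - 65.8)²/65.8
   = 2.770 + 6.622 + 1.186 + 10.116
   = 20.69
p-value = 0.0001

Since p-value < α = 0.01, we reject H₀.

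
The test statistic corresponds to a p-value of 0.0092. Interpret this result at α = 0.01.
Since p = 0.0092 < α = 0.01, reject H₀.
There is sufficient evidence to reject the null hypothesis; the result is statistically significant at the 0.01 level.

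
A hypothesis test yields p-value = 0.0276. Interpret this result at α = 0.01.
Since p = 0.0276 > α = 0.01, fail to reject H₀.
There is insufficient evidence to reject the null hypothesis; the result is not statistically significant at the 0.01 level.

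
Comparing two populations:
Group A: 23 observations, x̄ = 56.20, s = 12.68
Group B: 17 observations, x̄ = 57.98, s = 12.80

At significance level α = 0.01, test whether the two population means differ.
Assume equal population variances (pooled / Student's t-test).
Student's two-sample t-test (equal variances):
H₀: μ₁ = μ₂
H₁: μ₁ ≠ μ₂
df = n₁ + n₂ - 2 = 38
Pooled variance s_p² = [(n₁-1)s₁² + (n₂-1)s₂²] / (n₁ + n₂ - 2) = [(22)(12.68²) + (16)(12.80²)] / 38 = 162.0698
SE = √(s_p²(1/n₁ + 1/n₂)) = √(162.0698 × (1/23 + 1/17)) = 4.0719
t = (x̄₁ - x̄₂) / SE = (56.20 - 57.98) / 4.0719 = -1.78 / 4.0719 = -0.437
p-value = 0.6645

Since p-value > α = 0.01, we fail to reject H₀.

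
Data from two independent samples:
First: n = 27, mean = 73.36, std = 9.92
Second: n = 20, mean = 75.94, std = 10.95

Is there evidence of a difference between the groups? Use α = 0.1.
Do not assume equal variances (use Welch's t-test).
Welch's two-sample t-test:
H₀: μ₁ = μ₂
H₁: μ₁ ≠ μ₂
s₁²/n₁ = 9.92²/27 = 3.6447,  s₂²/n₂ = 10.95²/20 = 5.9951
SE = √(s₁²/n₁ + s₂²/n₂) = √(3.6447 + 5.9951) = 3.1048
df (Welch-Satterthwaite) = (s₁²/n₁ + s₂²/n₂)² / [(s₁²/n₁)²/(n₁-1) + (s₂²/n₂)²/(n₂-1)] ≈ 38.68
t = (x̄₁ - x̄₂) / SE = (73.36 - 75.94) / 3.1048 = -2.58 / 3.1048 = -0.831
p-value = 0.4111

Since p-value > α = 0.1, we fail to reject H₀.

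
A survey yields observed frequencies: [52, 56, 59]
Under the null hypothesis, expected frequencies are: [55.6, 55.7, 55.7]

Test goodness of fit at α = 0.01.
Chi-square goodness of fit test:
H₀: observed counts match expected distribution
H₁: observed counts differ from expected distribution
df = k - 1 = 2
χ² = Σ(O - E)²/E
   = (52 - 55.6)²/55.6 + (56 - 55.7)²/55.7 + (59 - 55.7)²/55.7
   = 0.233 + 0.002 + 0.196
   = 0.43
p-value = 0.8065

Since p-value > α = 0.01, we fail to reject H₀.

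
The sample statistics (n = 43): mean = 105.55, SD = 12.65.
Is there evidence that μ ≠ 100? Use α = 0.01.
One-sample t-test:
H₀: μ = 100
H₁: μ ≠ 100
df = n - 1 = 42
t = (x̄ - μ₀) / (s/√n) = (105.55 - 100) / (12.65/√43) = 2.877
p-value = 0.0063

Since p-value < α = 0.01, we reject H₀.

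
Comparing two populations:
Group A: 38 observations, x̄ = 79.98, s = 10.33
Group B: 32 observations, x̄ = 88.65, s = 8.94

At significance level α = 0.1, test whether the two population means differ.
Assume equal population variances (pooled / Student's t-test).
Student's two-sample t-test (equal variances):
H₀: μ₁ = μ₂
H₁: μ₁ ≠ μ₂
df = n₁ + n₂ - 2 = 68
Pooled variance s_p² = [(n₁-1)s₁² + (n₂-1)s₂²] / (n₁ + n₂ - 2) = [(37)(10.33²) + (31)(8.94²)] / 68 = 94.4980
SE = √(s_p²(1/n₁ + 1/n₂)) = √(94.4980 × (1/38 + 1/32)) = 2.3323
t = (x̄₁ - x̄₂) / SE = (79.98 - 88.65) / 2.3323 = -8.67 / 2.3323 = -3.717
p-value = 0.0004

Since p-value < α = 0.1, we reject H₀.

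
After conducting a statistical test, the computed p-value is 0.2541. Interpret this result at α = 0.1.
Since p = 0.2541 > α = 0.1, fail to reject H₀.
There is insufficient evidence to reject the null hypothesis; the result is not statistically significant at the 0.1 level.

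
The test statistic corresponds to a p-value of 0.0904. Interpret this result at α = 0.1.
Since p = 0.0904 < α = 0.1, reject H₀.
There is sufficient evidence to reject the null hypothesis; the result is statistically significant at the 0.1 level.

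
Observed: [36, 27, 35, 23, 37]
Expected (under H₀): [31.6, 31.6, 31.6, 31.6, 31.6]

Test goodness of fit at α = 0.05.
Chi-square goodness of fit test:
H₀: observed counts match expected distribution
H₁: observed counts differ from expected distribution
df = k - 1 = 4
χ² = Σ(O - E)²/E
   = (36 - 31.6)²/31.6 + (27 - 31.6)²/31.6 + (35 - 31.6)²/31.6 + (23 - 31.6)²/31.6 + (37 - 31.6)²/31.6
   = 0.613 + 0.670 + 0.366 + 2.341 + 0.923
   = 4.91
p-value = 0.2965

Since p-value > α = 0.05, we fail to reject H₀.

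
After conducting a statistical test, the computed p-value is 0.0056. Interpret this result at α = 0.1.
Since p = 0.0056 < α = 0.1, reject H₀.
There is sufficient evidence to reject the null hypothesis; the result is statistically significant at the 0.1 level.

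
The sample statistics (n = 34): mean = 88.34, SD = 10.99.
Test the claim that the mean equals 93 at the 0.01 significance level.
One-sample t-test:
H₀: μ = 93
H₁: μ ≠ 93
df = n - 1 = 33
t = (x̄ - μ₀) / (s/√n) = (88.34 - 93) / (10.99/√34) = -2.472
p-value = 0.0187

Since p-value > α = 0.01, we fail to reject H₀.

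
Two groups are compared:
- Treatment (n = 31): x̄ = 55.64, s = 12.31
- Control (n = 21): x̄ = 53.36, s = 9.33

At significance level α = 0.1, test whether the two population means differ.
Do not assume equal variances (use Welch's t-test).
Welch's two-sample t-test:
H₀: μ₁ = μ₂
H₁: μ₁ ≠ μ₂
s₁²/n₁ = 12.31²/31 = 4.8883,  s₂²/n₂ = 9.33²/21 = 4.1452
SE = √(s₁²/n₁ + s₂²/n₂) = √(4.8883 + 4.1452) = 3.0056
df (Welch-Satterthwaite) = (s₁²/n₁ + s₂²/n₂)² / [(s₁²/n₁)²/(n₁-1) + (s₂²/n₂)²/(n₂-1)] ≈ 49.29
t = (x̄₁ - x̄₂) / SE = (55.64 - 53.36) / 3.0056 = 2.28 / 3.0056 = 0.759
p-value = 0.4517

Since p-value > α = 0.1, we fail to reject H₀.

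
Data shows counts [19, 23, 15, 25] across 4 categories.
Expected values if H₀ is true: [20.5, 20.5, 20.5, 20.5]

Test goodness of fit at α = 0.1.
Chi-square goodness of fit test:
H₀: observed counts match expected distribution
H₁: observed counts differ from expected distribution
df = k - 1 = 3
χ² = Σ(O - E)²/E
   = (19 - 20.5)²/20.5 + (23 - 20.5)²/20.5 + (15 - 20.5)²/20.5 + (25 - 20.5)²/20.5
   = 0.110 + 0.305 + 1.476 + 0.988
   = 2.88
p-value = 0.4108

Since p-value > α = 0.1, we fail to reject H₀.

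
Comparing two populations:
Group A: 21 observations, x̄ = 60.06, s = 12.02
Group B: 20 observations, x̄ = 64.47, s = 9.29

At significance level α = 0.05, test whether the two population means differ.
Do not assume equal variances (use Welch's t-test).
Welch's two-sample t-test:
H₀: μ₁ = μ₂
H₁: μ₁ ≠ μ₂
s₁²/n₁ = 12.02²/21 = 6.8800,  s₂²/n₂ = 9.29²/20 = 4.3152
SE = √(s₁²/n₁ + s₂²/n₂) = √(6.8800 + 4.3152) = 3.3459
df (Welch-Satterthwaite) = (s₁²/n₁ + s₂²/n₂)² / [(s₁²/n₁)²/(n₁-1) + (s₂²/n₂)²/(n₂-1)] ≈ 37.45
t = (x̄₁ - x̄₂) / SE = (60.06 - 64.47) / 3.3459 = -4.41 / 3.3459 = -1.318
p-value = 0.1955

Since p-value > α = 0.05, we fail to reject H₀.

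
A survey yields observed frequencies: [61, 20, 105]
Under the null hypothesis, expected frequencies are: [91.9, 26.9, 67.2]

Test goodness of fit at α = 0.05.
Chi-square goodness of fit test:
H₀: observed counts match expected distribution
H₁: observed counts differ from expected distribution
df = k - 1 = 2
χ² = Σ(O - E)²/E
   = (61 - 91.9)²/91.9 + (20 - 26.9)²/26.9 + (105 - 67.2)²/67.2
   = 10.390 + 1.770 + 21.262
   = 33.42
p-value < 0.0001

Since p-value < α = 0.05, we reject H₀.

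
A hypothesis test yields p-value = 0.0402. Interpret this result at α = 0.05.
Since p = 0.0402 < α = 0.05, reject H₀.
There is sufficient evidence to reject the null hypothesis; the result is statistically significant at the 0.05 level.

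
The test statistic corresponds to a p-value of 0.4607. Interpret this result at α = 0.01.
Since p = 0.4607 > α = 0.01, fail to reject H₀.
There is insufficient evidence to reject the null hypothesis; the result is not statistically significant at the 0.01 level.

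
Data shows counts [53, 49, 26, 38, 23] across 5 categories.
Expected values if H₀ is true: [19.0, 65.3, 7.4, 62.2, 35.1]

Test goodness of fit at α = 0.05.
Chi-square goodness of fit test:
H₀: observed counts match expected distribution
H₁: observed counts differ from expected distribution
df = k - 1 = 4
χ² = Σ(O - E)²/E
   = (53 - 19.0)²/19.0 + (49 - 65.3)²/65.3 + (26 - 7.4)²/7.4 + (38 - 62.2)²/62.2 + (23 - 35.1)²/35.1
   = 60.842 + 4.069 + 46.751 + 9.415 + 4.171
   = 125.25
p-value < 0.0001

Since p-value < α = 0.05, we reject H₀.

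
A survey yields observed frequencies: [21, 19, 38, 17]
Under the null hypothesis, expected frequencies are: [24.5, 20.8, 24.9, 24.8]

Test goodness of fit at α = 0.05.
Chi-square goodness of fit test:
H₀: observed counts match expected distribution
H₁: observed counts differ from expected distribution
df = k - 1 = 3
χ² = Σ(O - E)²/E
   = (21 - 24.5)²/24.5 + (19 - 20.8)²/20.8 + (38 - 24.9)²/24.9 + (17 - 24.8)²/24.8
   = 0.500 + 0.156 + 6.892 + 2.453
   = 10.00
p-value = 0.0186

Since p-value < α = 0.05, we reject H₀.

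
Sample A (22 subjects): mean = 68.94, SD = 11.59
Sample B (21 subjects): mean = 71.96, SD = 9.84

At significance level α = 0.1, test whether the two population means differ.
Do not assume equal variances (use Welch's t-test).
Welch's two-sample t-test:
H₀: μ₁ = μ₂
H₁: μ₁ ≠ μ₂
s₁²/n₁ = 11.59²/22 = 6.1058,  s₂²/n₂ = 9.84²/21 = 4.6107
SE = √(s₁²/n₁ + s₂²/n₂) = √(6.1058 + 4.6107) = 3.2736
df (Welch-Satterthwaite) = (s₁²/n₁ + s₂²/n₂)² / [(s₁²/n₁)²/(n₁-1) + (s₂²/n₂)²/(n₂-1)] ≈ 40.46
t = (x̄₁ - x̄₂) / SE = (68.94 - 71.96) / 3.2736 = -3.02 / 3.2736 = -0.923
p-value = 0.3617

Since p-value > α = 0.1, we fail to reject H₀.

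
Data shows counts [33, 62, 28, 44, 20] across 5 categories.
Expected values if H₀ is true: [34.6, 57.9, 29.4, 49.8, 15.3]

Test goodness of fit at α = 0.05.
Chi-square goodness of fit test:
H₀: observed counts match expected distribution
H₁: observed counts differ from expected distribution
df = k - 1 = 4
χ² = Σ(O - E)²/E
   = (33 - 34.6)²/34.6 + (62 - 57.9)²/57.9 + (28 - 29.4)²/29.4 + (44 - 49.8)²/49.8 + (20 - 15.3)²/15.3
   = 0.074 + 0.290 + 0.067 + 0.676 + 1.444
   = 2.55
p-value = 0.6357

Since p-value > α = 0.05, we fail to reject H₀.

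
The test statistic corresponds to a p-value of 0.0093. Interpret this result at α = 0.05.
Since p = 0.0093 < α = 0.05, reject H₀.
There is sufficient evidence to reject the null hypothesis; the result is statistically significant at the 0.05 level.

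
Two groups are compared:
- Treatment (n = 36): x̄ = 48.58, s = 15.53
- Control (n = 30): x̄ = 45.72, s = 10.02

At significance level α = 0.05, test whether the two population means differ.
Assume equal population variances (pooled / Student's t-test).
Student's two-sample t-test (equal variances):
H₀: μ₁ = μ₂
H₁: μ₁ ≠ μ₂
df = n₁ + n₂ - 2 = 64
Pooled variance s_p² = [(n₁-1)s₁² + (n₂-1)s₂²] / (n₁ + n₂ - 2) = [(35)(15.53²) + (29)(10.02²)] / 64 = 177.3897
SE = √(s_p²(1/n₁ + 1/n₂)) = √(177.3897 × (1/36 + 1/30)) = 3.2925
t = (x̄₁ - x̄₂) / SE = (48.58 - 45.72) / 3.2925 = 2.86 / 3.2925 = 0.869
p-value = 0.3883

Since p-value > α = 0.05, we fail to reject H₀.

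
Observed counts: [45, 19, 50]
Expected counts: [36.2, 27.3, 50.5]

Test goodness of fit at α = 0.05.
Chi-square goodness of fit test:
H₀: observed counts match expected distribution
H₁: observed counts differ from expected distribution
df = k - 1 = 2
χ² = Σ(O - E)²/E
   = (45 - 36.2)²/36.2 + (19 - 27.3)²/27.3 + (50 - 50.5)²/50.5
   = 2.139 + 2.523 + 0.005
   = 4.67
p-value = 0.0969

Since p-value > α = 0.05, we fail to reject H₀.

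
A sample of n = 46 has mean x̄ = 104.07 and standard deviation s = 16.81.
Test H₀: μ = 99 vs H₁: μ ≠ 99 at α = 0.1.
One-sample t-test:
H₀: μ = 99
H₁: μ ≠ 99
df = n - 1 = 45
t = (x̄ - μ₀) / (s/√n) = (104.07 - 99) / (16.81/√46) = 2.046
p-value = 0.0467

Since p-value < α = 0.1, we reject H₀.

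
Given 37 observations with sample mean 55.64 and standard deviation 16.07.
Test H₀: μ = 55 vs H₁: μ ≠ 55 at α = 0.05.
One-sample t-test:
H₀: μ = 55
H₁: μ ≠ 55
df = n - 1 = 36
t = (x̄ - μ₀) / (s/√n) = (55.64 - 55) / (16.07/√37) = 0.242
p-value = 0.8100

Since p-value > α = 0.05, we fail to reject H₀.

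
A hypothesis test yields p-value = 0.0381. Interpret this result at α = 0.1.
Since p = 0.0381 < α = 0.1, reject H₀.
There is sufficient evidence to reject the null hypothesis; the result is statistically significant at the 0.1 level.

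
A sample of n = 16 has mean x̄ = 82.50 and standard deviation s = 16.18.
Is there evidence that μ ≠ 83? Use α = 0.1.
One-sample t-test:
H₀: μ = 83
H₁: μ ≠ 83
df = n - 1 = 15
t = (x̄ - μ₀) / (s/√n) = (82.50 - 83) / (16.18/√16) = -0.124
p-value = 0.9033

Since p-value > α = 0.1, we fail to reject H₀.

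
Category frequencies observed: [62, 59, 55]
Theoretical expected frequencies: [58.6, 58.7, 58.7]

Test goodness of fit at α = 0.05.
Chi-square goodness of fit test:
H₀: observed counts match expected distribution
H₁: observed counts differ from expected distribution
df = k - 1 = 2
χ² = Σ(O - E)²/E
   = (62 - 58.6)²/58.6 + (59 - 58.7)²/58.7 + (55 - 58.7)²/58.7
   = 0.197 + 0.002 + 0.233
   = 0.43
p-value = 0.8057

Since p-value > α = 0.05, we fail to reject H₀.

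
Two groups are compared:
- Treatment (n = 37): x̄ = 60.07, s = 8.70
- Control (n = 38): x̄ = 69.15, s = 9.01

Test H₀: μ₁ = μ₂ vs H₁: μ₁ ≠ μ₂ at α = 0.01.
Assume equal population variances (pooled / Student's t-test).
Student's two-sample t-test (equal variances):
H₀: μ₁ = μ₂
H₁: μ₁ ≠ μ₂
df = n₁ + n₂ - 2 = 73
Pooled variance s_p² = [(n₁-1)s₁² + (n₂-1)s₂²] / (n₁ + n₂ - 2) = [(36)(8.70²) + (37)(9.01²)] / 73 = 78.4727
SE = √(s_p²(1/n₁ + 1/n₂)) = √(78.4727 × (1/37 + 1/38)) = 2.0460
t = (x̄₁ - x̄₂) / SE = (60.07 - 69.15) / 2.0460 = -9.08 / 2.0460 = -4.438
p-value < 0.0001

Since p-value < α = 0.01, we reject H₀.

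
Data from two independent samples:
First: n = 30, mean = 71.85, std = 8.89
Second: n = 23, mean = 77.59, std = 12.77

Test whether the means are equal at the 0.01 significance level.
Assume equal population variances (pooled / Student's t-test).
Student's two-sample t-test (equal variances):
H₀: μ₁ = μ₂
H₁: μ₁ ≠ μ₂
df = n₁ + n₂ - 2 = 51
Pooled variance s_p² = [(n₁-1)s₁² + (n₂-1)s₂²] / (n₁ + n₂ - 2) = [(29)(8.89²) + (22)(12.77²)] / 51 = 115.2850
SE = √(s_p²(1/n₁ + 1/n₂)) = √(115.2850 × (1/30 + 1/23)) = 2.9758
t = (x̄₁ - x̄₂) / SE = (71.85 - 77.59) / 2.9758 = -5.74 / 2.9758 = -1.929
p-value = 0.0593

Since p-value > α = 0.01, we fail to reject H₀.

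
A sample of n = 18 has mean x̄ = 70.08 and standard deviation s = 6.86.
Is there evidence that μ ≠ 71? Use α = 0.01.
One-sample t-test:
H₀: μ = 71
H₁: μ ≠ 71
df = n - 1 = 17
t = (x̄ - μ₀) / (s/√n) = (70.08 - 71) / (6.86/√18) = -0.569
p-value = 0.5768

Since p-value > α = 0.01, we fail to reject H₀.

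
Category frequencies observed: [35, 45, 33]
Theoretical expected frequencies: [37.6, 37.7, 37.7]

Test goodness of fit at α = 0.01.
Chi-square goodness of fit test:
H₀: observed counts match expected distribution
H₁: observed counts differ from expected distribution
df = k - 1 = 2
χ² = Σ(O - E)²/E
   = (35 - 37.6)²/37.6 + (45 - 37.7)²/37.7 + (33 - 37.7)²/37.7
   = 0.180 + 1.414 + 0.586
   = 2.18
p-value = 0.3363

Since p-value > α = 0.01, we fail to reject H₀.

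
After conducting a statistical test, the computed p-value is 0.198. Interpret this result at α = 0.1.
Since p = 0.198 > α = 0.1, fail to reject H₀.
There is insufficient evidence to reject the null hypothesis; the result is not statistically significant at the 0.1 level.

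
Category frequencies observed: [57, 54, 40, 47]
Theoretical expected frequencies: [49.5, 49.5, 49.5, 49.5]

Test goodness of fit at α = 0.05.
Chi-square goodness of fit test:
H₀: observed counts match expected distribution
H₁: observed counts differ from expected distribution
df = k - 1 = 3
χ² = Σ(O - E)²/E
   = (57 - 49.5)²/49.5 + (54 - 49.5)²/49.5 + (40 - 49.5)²/49.5 + (47 - 49.5)²/49.5
   = 1.136 + 0.409 + 1.823 + 0.126
   = 3.49
p-value = 0.3214

Since p-value > α = 0.05, we fail to reject H₀.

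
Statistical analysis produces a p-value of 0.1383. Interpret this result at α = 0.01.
Since p = 0.1383 > α = 0.01, fail to reject H₀.
There is insufficient evidence to reject the null hypothesis; the result is not statistically significant at the 0.01 level.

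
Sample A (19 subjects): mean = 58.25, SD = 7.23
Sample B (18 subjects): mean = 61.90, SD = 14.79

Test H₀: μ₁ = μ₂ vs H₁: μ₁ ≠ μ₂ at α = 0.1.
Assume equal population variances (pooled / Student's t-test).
Student's two-sample t-test (equal variances):
H₀: μ₁ = μ₂
H₁: μ₁ ≠ μ₂
df = n₁ + n₂ - 2 = 35
Pooled variance s_p² = [(n₁-1)s₁² + (n₂-1)s₂²] / (n₁ + n₂ - 2) = [(18)(7.23²) + (17)(14.79²)] / 35 = 133.1303
SE = √(s_p²(1/n₁ + 1/n₂)) = √(133.1303 × (1/19 + 1/18)) = 3.7951
t = (x̄₁ - x̄₂) / SE = (58.25 - 61.90) / 3.7951 = -3.65 / 3.7951 = -0.962
p-value = 0.3428

Since p-value > α = 0.1, we fail to reject H₀.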